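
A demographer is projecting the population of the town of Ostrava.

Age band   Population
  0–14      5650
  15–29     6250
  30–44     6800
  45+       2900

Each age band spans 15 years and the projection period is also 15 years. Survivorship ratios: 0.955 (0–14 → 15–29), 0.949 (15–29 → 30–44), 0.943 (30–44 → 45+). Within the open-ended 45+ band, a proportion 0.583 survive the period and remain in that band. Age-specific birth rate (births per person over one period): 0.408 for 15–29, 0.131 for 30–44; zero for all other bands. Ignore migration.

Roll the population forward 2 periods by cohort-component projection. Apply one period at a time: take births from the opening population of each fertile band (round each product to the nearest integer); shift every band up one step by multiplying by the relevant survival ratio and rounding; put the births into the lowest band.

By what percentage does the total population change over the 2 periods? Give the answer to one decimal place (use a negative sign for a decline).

Call the groups 1 to 4, youngest first.
Period 1.
Births: 6250 * 0.408 = 2550  |  6800 * 0.131 = 891 ⇒ total 3441
Group 2: 5650 * 0.955 = 5396
Group 3: 6250 * 0.949 = 5931
Group 4: 6800 * 0.943 + 2900 * 0.583 = 6412 + 1691 = 8103
→ [3441, 5396, 5931, 8103]
Period 2.
Births: 5396 * 0.408 = 2202  |  5931 * 0.131 = 777 ⇒ total 2979
Group 2: 3441 * 0.955 = 3286
Group 3: 5396 * 0.949 = 5121
Group 4: 5931 * 0.943 + 8103 * 0.583 = 5593 + 4724 = 10317
→ [2979, 3286, 5121, 10317]
Total: 21600 → 21703; change = 103; percentage change = 0.5%

0.5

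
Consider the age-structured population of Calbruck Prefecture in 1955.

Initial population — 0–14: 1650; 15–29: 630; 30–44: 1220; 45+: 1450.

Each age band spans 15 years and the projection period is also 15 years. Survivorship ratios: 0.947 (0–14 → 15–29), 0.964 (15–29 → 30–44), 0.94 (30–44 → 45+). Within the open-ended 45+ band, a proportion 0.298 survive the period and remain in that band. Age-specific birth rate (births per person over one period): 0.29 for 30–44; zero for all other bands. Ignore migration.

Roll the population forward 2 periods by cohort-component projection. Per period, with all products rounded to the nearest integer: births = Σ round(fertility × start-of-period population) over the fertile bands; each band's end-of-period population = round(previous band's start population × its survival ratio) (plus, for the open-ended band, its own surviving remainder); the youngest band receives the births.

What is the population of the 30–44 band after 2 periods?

Numbering the bands 1..4 from youngest to oldest:
Period 1.
Births: 1220 * 0.29 = 354
Band 2: 1650 * 0.947 = 1563
Band 3: 630 * 0.964 = 607
Band 4: 1220 * 0.94 + 1450 * 0.298 = 1147 + 432 = 1579
Giving 354 / 1563 / 607 / 1579.
Period 2.
Births: 607 * 0.29 = 176
Band 2: 354 * 0.947 = 335
Band 3: 1563 * 0.964 = 1507
Band 4: 607 * 0.94 + 1579 * 0.298 = 571 + 471 = 1042
Giving 176 / 335 / 1507 / 1042.

1507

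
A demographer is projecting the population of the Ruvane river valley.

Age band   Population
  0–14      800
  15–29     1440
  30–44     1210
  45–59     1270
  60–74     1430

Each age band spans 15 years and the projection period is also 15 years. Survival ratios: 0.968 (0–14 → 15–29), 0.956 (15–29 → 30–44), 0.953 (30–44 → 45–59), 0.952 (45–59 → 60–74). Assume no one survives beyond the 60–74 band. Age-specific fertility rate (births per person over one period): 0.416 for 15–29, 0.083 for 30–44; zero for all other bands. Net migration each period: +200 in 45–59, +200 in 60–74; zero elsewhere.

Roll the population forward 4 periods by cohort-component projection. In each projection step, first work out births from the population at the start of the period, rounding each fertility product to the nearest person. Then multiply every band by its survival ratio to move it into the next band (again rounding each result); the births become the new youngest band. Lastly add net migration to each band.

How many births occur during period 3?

After projecting period 1:
Births: 1440 × 0.416 = 599 ; 1210 × 0.083 = 100 — total 699
15–29: 800 × 0.968 = 774
30–44: 1440 × 0.956 = 1377
45–59: 1210 × 0.953 = 1153
60–74: 1270 × 0.952 = 1209
Net migration: 45–59 + 200 → 1353; 60–74 + 200 → 1409
End of period: [699, 774, 1377, 1353, 1409]
After projecting period 2:
Births: 774 × 0.416 = 322 ; 1377 × 0.083 = 114 — total 436
15–29: 699 × 0.968 = 677
30–44: 774 × 0.956 = 740
45–59: 1377 × 0.953 = 1312
60–74: 1353 × 0.952 = 1288
Net migration: 45–59 + 200 → 1512; 60–74 + 200 → 1488
End of period: [436, 677, 740, 1512, 1488]
After projecting period 3:
Births: 677 × 0.416 = 282 ; 740 × 0.083 = 61 — total 343
15–29: 436 × 0.968 = 422
30–44: 677 × 0.956 = 647
45–59: 740 × 0.953 = 705
60–74: 1512 × 0.952 = 1439
Net migration: 45–59 + 200 → 905; 60–74 + 200 → 1639
End of period: [343, 422, 647, 905, 1639]

343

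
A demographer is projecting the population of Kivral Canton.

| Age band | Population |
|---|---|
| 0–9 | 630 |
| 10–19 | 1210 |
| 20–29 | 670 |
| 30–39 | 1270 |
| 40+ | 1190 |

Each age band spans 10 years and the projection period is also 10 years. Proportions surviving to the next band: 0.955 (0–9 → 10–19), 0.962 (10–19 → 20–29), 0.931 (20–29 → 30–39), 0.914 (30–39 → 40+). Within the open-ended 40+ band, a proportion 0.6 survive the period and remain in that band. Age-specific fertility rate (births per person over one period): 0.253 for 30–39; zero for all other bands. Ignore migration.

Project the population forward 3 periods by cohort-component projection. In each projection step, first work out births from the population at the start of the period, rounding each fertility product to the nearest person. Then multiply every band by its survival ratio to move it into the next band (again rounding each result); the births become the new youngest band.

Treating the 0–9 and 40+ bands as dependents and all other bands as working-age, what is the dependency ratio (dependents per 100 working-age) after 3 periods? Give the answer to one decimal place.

Let band 1 be 0–9 through band 5 = 40+.
Period 1.
Births: 1270 × 0.253 = 321
Band 2: 630 × 0.955 = 602
Band 3: 1210 × 0.962 = 1164
Band 4: 670 × 0.931 = 624
Band 5: 1270 × 0.914 + 1190 × 0.6 = 1161 + 714 = 1875
→ [321, 602, 1164, 624, 1875]
Period 2.
Births: 624 × 0.253 = 158
Band 2: 321 × 0.955 = 307
Band 3: 602 × 0.962 = 579
Band 4: 1164 × 0.931 = 1084
Band 5: 624 × 0.914 + 1875 × 0.6 = 570 + 1125 = 1695
→ [158, 307, 579, 1084, 1695]
Period 3.
Births: 1084 × 0.253 = 274
Band 2: 158 × 0.955 = 151
Band 3: 307 × 0.962 = 295
Band 4: 579 × 0.931 = 539
Band 5: 1084 × 0.914 + 1695 × 0.6 = 991 + 1017 = 2008
→ [274, 151, 295, 539, 2008]
Dependents (band 0–9 + band 40+) = 274 + 2008 = 2282; working-age = 985; ratio = 2282/985 × 100 = 231.7

231.7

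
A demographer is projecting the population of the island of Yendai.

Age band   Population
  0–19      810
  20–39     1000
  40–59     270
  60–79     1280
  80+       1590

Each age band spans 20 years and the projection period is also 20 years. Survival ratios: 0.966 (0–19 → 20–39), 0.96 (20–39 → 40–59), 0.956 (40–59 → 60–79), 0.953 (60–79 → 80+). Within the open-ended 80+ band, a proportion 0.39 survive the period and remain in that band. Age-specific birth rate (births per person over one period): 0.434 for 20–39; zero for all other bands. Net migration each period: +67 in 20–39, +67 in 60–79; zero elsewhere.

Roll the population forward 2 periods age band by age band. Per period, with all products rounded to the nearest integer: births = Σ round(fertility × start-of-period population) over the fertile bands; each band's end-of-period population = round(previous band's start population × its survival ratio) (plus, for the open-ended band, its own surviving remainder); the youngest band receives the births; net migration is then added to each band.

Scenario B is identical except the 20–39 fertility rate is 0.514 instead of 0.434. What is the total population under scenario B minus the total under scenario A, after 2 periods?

146

Numbering the groups 1..5 from youngest to oldest:
Period 1.
Births: 1000 × 0.434 = 434
Group 2: 810 × 0.966 = 782
Group 3: 1000 × 0.96 = 960
Group 4: 270 × 0.956 = 258
Group 5: 1280 × 0.953 + 1590 × 0.39 = 1220 + 620 = 1840
Net migration: Group 2 + 67 → 849; Group 4 + 67 → 325
Giving 434 / 849 / 960 / 325 / 1840.
Period 2.
Births: 849 × 0.434 = 368
Group 2: 434 × 0.966 = 419
Group 3: 849 × 0.96 = 815
Group 4: 960 × 0.956 = 918
Group 5: 325 × 0.953 + 1840 × 0.39 = 310 + 718 = 1028
Net migration: Group 2 + 67 → 486; Group 4 + 67 → 985
Giving 368 / 486 / 815 / 985 / 1028.
Scenario A total after 2 periods: 3682
Scenario B projection —
Period 1.
Births: 1000 × 0.514 = 514
Group 2: 810 × 0.966 = 782
Group 3: 1000 × 0.96 = 960
Group 4: 270 × 0.956 = 258
Group 5: 1280 × 0.953 + 1590 × 0.39 = 1220 + 620 = 1840
Net migration: Group 2 + 67 → 849; Group 4 + 67 → 325
Giving 514 / 849 / 960 / 325 / 1840.
Period 2.
Births: 849 × 0.514 = 436
Group 2: 514 × 0.966 = 497
Group 3: 849 × 0.96 = 815
Group 4: 960 × 0.956 = 918
Group 5: 325 × 0.953 + 1840 × 0.39 = 310 + 718 = 1028
Net migration: Group 2 + 67 → 564; Group 4 + 67 → 985
Giving 436 / 564 / 815 / 985 / 1028.
Scenario B total after 2 periods: 3828
Difference B − A = 3828 − 3682 = 146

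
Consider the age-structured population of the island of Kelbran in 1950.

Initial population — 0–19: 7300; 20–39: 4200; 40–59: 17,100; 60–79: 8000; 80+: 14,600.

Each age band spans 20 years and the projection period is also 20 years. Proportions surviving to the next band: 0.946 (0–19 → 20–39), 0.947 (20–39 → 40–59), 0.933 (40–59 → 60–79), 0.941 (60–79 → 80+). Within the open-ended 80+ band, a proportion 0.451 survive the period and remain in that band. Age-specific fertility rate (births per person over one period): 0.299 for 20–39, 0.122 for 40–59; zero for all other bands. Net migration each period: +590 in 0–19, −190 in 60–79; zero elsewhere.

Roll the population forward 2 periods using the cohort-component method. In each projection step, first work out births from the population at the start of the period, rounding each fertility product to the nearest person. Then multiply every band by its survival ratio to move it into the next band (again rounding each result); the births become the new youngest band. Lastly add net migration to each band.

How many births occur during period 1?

3342

Call the groups 1 to 5, youngest first.
Period 1:
Births: 4200 × 0.299 = 1256 ; 17100 × 0.122 = 2086 → 3342
Group 2: 7300 × 0.946 = 6906
Group 3: 4200 × 0.947 = 3977
Group 4: 17100 × 0.933 = 15954
Group 5: 8000 × 0.941 + 14600 × 0.451 = 7528 + 6585 = 14113
Net migration: Group 1 + 590 → 3932; Group 4 − 190 → 15764
→ [3932, 6906, 3977, 15764, 14113]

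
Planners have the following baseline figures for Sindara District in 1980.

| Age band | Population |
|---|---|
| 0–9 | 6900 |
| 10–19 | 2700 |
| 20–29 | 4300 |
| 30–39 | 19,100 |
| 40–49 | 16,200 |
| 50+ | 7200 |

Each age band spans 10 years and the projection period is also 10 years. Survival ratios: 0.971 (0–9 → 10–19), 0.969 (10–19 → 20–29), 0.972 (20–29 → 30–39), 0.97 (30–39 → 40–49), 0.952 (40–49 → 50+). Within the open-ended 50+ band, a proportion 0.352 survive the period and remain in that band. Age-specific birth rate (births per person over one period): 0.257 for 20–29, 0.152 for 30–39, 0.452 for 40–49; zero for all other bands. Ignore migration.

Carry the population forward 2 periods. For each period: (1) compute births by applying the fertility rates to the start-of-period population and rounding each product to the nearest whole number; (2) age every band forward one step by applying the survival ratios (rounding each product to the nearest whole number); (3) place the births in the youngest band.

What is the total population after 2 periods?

57731

(Bands numbered youngest = 1 to oldest = 6.)
Period 1.
Births: 4300 × 0.257 = 1105 ; 19100 × 0.152 = 2903 ; 16200 × 0.452 = 7322 — total 11330
Band 2: 6900 × 0.971 = 6700
Band 3: 2700 × 0.969 = 2616
Band 4: 4300 × 0.972 = 4180
Band 5: 19100 × 0.97 = 18527
Band 6: 16200 × 0.952 + 7200 × 0.352 = 15422 + 2534 = 17956
Population now: 0–9=11330, 10–19=6700, 20–29=2616, 30–39=4180, 40–49=18527, 50+=17956
Period 2.
Births: 2616 × 0.257 = 672 ; 4180 × 0.152 = 635 ; 18527 × 0.452 = 8374 — total 9681
Band 2: 11330 × 0.971 = 11001
Band 3: 6700 × 0.969 = 6492
Band 4: 2616 × 0.972 = 2543
Band 5: 4180 × 0.97 = 4055
Band 6: 18527 × 0.952 + 17956 × 0.352 = 17638 + 6321 = 23959
Population now: 0–9=9681, 10–19=11001, 20–29=6492, 30–39=2543, 40–49=4055, 50+=23959
Total after period 2: 9681 + 11001 + 6492 + 2543 + 4055 + 23959 = 57731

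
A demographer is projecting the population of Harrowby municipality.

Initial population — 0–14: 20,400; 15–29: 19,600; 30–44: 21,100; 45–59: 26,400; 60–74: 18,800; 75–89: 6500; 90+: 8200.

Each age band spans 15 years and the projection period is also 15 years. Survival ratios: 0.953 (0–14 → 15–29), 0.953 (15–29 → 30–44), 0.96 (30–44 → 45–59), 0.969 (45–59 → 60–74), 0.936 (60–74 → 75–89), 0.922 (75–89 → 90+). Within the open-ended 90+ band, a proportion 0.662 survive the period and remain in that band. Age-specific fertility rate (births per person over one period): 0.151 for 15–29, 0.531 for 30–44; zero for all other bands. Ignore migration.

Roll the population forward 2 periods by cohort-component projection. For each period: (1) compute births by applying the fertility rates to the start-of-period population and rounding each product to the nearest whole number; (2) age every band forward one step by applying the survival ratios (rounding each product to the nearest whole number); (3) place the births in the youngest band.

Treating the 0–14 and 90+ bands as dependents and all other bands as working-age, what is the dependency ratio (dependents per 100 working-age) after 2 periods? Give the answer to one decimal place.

Call the bands 1 to 7, youngest first.
[period 1]
Births: 19600 × 0.151 = 2960  |  21100 × 0.531 = 11204 → 14164
Band 2: 20400 × 0.953 = 19441
Band 3: 19600 × 0.953 = 18679
Band 4: 21100 × 0.96 = 20256
Band 5: 26400 × 0.969 = 25582
Band 6: 18800 × 0.936 = 17597
Band 7: 6500 × 0.922 + 8200 × 0.662 = 5993 + 5428 = 11421
Population now: 0–14=14164, 15–29=19441, 30–44=18679, 45–59=20256, 60–74=25582, 75–89=17597, 90+=11421
[period 2]
Births: 19441 × 0.151 = 2936  |  18679 × 0.531 = 9919 → 12855
Band 2: 14164 × 0.953 = 13498
Band 3: 19441 × 0.953 = 18527
Band 4: 18679 × 0.96 = 17932
Band 5: 20256 × 0.969 = 19628
Band 6: 25582 × 0.936 = 23945
Band 7: 17597 × 0.922 + 11421 × 0.662 = 16224 + 7561 = 23785
Population now: 0–14=12855, 15–29=13498, 30–44=18527, 45–59=17932, 60–74=19628, 75–89=23945, 90+=23785
Dependents (band 0–14 + band 90+) = 12855 + 23785 = 36640; working-age = 93530; ratio = 36640/93530 × 100 = 39.2

39.2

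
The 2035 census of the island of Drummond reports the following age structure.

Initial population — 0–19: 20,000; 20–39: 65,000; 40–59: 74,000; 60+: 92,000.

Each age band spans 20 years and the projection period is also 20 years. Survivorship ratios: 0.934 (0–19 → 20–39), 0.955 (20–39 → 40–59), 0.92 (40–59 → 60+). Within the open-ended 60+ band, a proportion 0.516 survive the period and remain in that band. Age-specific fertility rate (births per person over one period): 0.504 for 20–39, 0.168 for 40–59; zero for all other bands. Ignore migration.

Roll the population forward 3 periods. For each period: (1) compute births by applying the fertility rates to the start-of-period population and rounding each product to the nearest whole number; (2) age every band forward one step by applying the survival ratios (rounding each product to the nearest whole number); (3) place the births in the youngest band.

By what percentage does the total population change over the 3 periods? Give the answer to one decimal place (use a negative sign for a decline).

-36.4

Call the bands 1 to 4, youngest first.
After projecting period 1:
Births: 65000 × 0.504 = 32760 ; 74000 × 0.168 = 12432 — total 45192
Band 2: 20000 × 0.934 = 18680
Band 3: 65000 × 0.955 = 62075
Band 4: 74000 × 0.92 + 92000 × 0.516 = 68080 + 47472 = 115552
Population now: 0–19=45192, 20–39=18680, 40–59=62075, 60+=115552
After projecting period 2:
Births: 18680 × 0.504 = 9415 ; 62075 × 0.168 = 10429 — total 19844
Band 2: 45192 × 0.934 = 42209
Band 3: 18680 × 0.955 = 17839
Band 4: 62075 × 0.92 + 115552 × 0.516 = 57109 + 59625 = 116734
Population now: 0–19=19844, 20–39=42209, 40–59=17839, 60+=116734
After projecting period 3:
Births: 42209 × 0.504 = 21273 ; 17839 × 0.168 = 2997 — total 24270
Band 2: 19844 × 0.934 = 18534
Band 3: 42209 × 0.955 = 40310
Band 4: 17839 × 0.92 + 116734 × 0.516 = 16412 + 60235 = 76647
Population now: 0–19=24270, 20–39=18534, 40–59=40310, 60+=76647
Total: 251000 → 159761; change = -91239; percentage change = -36.4%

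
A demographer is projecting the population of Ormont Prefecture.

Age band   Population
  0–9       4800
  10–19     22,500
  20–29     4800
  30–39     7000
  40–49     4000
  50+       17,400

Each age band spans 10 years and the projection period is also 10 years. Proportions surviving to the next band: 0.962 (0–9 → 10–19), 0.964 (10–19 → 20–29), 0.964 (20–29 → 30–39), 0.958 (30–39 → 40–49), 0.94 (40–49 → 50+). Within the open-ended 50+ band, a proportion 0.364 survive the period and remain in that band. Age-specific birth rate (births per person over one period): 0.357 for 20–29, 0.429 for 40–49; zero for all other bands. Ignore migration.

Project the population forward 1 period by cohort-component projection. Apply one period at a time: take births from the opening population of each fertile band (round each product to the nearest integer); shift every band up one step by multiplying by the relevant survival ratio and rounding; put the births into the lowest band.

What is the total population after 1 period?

Period 1.
Births: 4800 * 0.357 = 1714, 4000 * 0.429 = 1716 → total 3430
10–19: 4800 * 0.962 = 4618
20–29: 22500 * 0.964 = 21690
30–39: 4800 * 0.964 = 4627
40–49: 7000 * 0.958 = 6706
50+: 4000 * 0.94 + 17400 * 0.364 = 3760 + 6334 = 10094
End of period: [3430, 4618, 21690, 4627, 6706, 10094]
Total after period 1: 3430 + 4618 + 21690 + 4627 + 6706 + 10094 = 51165

51165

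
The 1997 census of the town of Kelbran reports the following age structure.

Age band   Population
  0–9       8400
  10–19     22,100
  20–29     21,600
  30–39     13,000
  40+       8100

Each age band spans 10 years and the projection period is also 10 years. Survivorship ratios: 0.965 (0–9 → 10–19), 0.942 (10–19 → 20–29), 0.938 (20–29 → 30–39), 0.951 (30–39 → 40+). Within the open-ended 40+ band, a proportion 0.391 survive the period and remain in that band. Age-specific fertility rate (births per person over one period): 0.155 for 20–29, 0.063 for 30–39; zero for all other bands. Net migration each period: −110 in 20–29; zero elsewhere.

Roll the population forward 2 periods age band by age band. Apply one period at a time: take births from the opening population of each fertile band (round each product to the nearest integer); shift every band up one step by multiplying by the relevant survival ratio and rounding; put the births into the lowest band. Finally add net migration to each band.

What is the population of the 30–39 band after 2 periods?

— Period 1 —
Births: 21600 × 0.155 = 3348, 13000 × 0.063 = 819 → total 4167
10–19: 8400 × 0.965 = 8106
20–29: 22100 × 0.942 = 20818
30–39: 21600 × 0.938 = 20261
40+: 13000 × 0.951 + 8100 × 0.391 = 12363 + 3167 = 15530
Net migration: 20–29 − 110 → 20708
Giving 4167 / 8106 / 20708 / 20261 / 15530.
— Period 2 —
Births: 20708 × 0.155 = 3210, 20261 × 0.063 = 1276 → total 4486
10–19: 4167 × 0.965 = 4021
20–29: 8106 × 0.942 = 7636
30–39: 20708 × 0.938 = 19424
40+: 20261 × 0.951 + 15530 × 0.391 = 19268 + 6072 = 25340
Net migration: 20–29 − 110 → 7526
Giving 4486 / 4021 / 7526 / 19424 / 25340.

19424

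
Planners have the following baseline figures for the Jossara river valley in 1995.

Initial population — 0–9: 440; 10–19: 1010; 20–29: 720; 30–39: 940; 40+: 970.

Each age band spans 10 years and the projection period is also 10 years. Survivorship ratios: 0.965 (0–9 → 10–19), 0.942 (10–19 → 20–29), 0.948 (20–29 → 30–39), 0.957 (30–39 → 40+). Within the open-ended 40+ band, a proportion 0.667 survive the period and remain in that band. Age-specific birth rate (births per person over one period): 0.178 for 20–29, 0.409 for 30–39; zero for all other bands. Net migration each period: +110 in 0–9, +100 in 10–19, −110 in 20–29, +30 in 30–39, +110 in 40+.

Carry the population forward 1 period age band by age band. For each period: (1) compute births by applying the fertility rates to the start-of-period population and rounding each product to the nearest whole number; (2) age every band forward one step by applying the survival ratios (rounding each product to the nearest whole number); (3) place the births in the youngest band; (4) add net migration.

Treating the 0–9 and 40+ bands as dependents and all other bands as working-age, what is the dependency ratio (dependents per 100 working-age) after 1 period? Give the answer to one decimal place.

(Bands numbered youngest = 1 to oldest = 5.)
Period 1.
Births: 720 * 0.178 = 128 ; 940 * 0.409 = 384 → total 512
Band 2: 440 * 0.965 = 425
Band 3: 1010 * 0.942 = 951
Band 4: 720 * 0.948 = 683
Band 5: 940 * 0.957 + 970 * 0.667 = 900 + 647 = 1547
Net migration: Band 1 + 110 → 622; Band 2 + 100 → 525; Band 3 − 110 → 841; Band 4 + 30 → 713; Band 5 + 110 → 1657
→ [622, 525, 841, 713, 1657]
Dependents (band 0–9 + band 40+) = 622 + 1657 = 2279; working-age = 2079; ratio = 2279/2079 × 100 = 109.6

109.6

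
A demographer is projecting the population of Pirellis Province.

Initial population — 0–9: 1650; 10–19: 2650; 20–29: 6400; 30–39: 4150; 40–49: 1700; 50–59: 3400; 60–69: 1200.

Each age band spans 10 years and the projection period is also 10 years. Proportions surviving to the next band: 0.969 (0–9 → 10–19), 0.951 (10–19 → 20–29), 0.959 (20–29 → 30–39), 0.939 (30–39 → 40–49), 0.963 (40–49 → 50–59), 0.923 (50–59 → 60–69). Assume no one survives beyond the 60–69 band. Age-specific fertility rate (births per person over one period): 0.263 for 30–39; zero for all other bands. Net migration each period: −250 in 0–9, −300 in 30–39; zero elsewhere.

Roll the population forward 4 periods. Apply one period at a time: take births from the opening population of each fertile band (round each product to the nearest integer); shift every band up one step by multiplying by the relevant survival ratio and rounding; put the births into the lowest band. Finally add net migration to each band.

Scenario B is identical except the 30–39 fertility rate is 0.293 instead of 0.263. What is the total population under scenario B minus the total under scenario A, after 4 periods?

371

[period 1]
Births: 4150 × 0.263 = 1091
10–19: 1650 × 0.969 = 1599
20–29: 2650 × 0.951 = 2520
30–39: 6400 × 0.959 = 6138
40–49: 4150 × 0.939 = 3897
50–59: 1700 × 0.963 = 1637
60–69: 3400 × 0.923 = 3138
Net migration: 0–9 − 250 → 841; 30–39 − 300 → 5838
Giving 841 / 1599 / 2520 / 5838 / 3897 / 1637 / 3138.
[period 2]
Births: 5838 × 0.263 = 1535
10–19: 841 × 0.969 = 815
20–29: 1599 × 0.951 = 1521
30–39: 2520 × 0.959 = 2417
40–49: 5838 × 0.939 = 5482
50–59: 3897 × 0.963 = 3753
60–69: 1637 × 0.923 = 1511
Net migration: 0–9 − 250 → 1285; 30–39 − 300 → 2117
Giving 1285 / 815 / 1521 / 2117 / 5482 / 3753 / 1511.
[period 3]
Births: 2117 × 0.263 = 557
10–19: 1285 × 0.969 = 1245
20–29: 815 × 0.951 = 775
30–39: 1521 × 0.959 = 1459
40–49: 2117 × 0.939 = 1988
50–59: 5482 × 0.963 = 5279
60–69: 3753 × 0.923 = 3464
Net migration: 0–9 − 250 → 307; 30–39 − 300 → 1159
Giving 307 / 1245 / 775 / 1159 / 1988 / 5279 / 3464.
[period 4]
Births: 1159 × 0.263 = 305
10–19: 307 × 0.969 = 297
20–29: 1245 × 0.951 = 1184
30–39: 775 × 0.959 = 743
40–49: 1159 × 0.939 = 1088
50–59: 1988 × 0.963 = 1914
60–69: 5279 × 0.923 = 4873
Net migration: 0–9 − 250 → 55; 30–39 − 300 → 443
Giving 55 / 297 / 1184 / 443 / 1088 / 1914 / 4873.
Scenario A total after 4 periods: 9854
Scenario B projection —
[period 1]
Births: 4150 × 0.293 = 1216
10–19: 1650 × 0.969 = 1599
20–29: 2650 × 0.951 = 2520
30–39: 6400 × 0.959 = 6138
40–49: 4150 × 0.939 = 3897
50–59: 1700 × 0.963 = 1637
60–69: 3400 × 0.923 = 3138
Net migration: 0–9 − 250 → 966; 30–39 − 300 → 5838
Giving 966 / 1599 / 2520 / 5838 / 3897 / 1637 / 3138.
[period 2]
Births: 5838 × 0.293 = 1711
10–19: 966 × 0.969 = 936
20–29: 1599 × 0.951 = 1521
30–39: 2520 × 0.959 = 2417
40–49: 5838 × 0.939 = 5482
50–59: 3897 × 0.963 = 3753
60–69: 1637 × 0.923 = 1511
Net migration: 0–9 − 250 → 1461; 30–39 − 300 → 2117
Giving 1461 / 936 / 1521 / 2117 / 5482 / 3753 / 1511.
[period 3]
Births: 2117 × 0.293 = 620
10–19: 1461 × 0.969 = 1416
20–29: 936 × 0.951 = 890
30–39: 1521 × 0.959 = 1459
40–49: 2117 × 0.939 = 1988
50–59: 5482 × 0.963 = 5279
60–69: 3753 × 0.923 = 3464
Net migration: 0–9 − 250 → 370; 30–39 − 300 → 1159
Giving 370 / 1416 / 890 / 1159 / 1988 / 5279 / 3464.
[period 4]
Births: 1159 × 0.293 = 340
10–19: 370 × 0.969 = 359
20–29: 1416 × 0.951 = 1347
30–39: 890 × 0.959 = 854
40–49: 1159 × 0.939 = 1088
50–59: 1988 × 0.963 = 1914
60–69: 5279 × 0.923 = 4873
Net migration: 0–9 − 250 → 90; 30–39 − 300 → 554
Giving 90 / 359 / 1347 / 554 / 1088 / 1914 / 4873.
Scenario B total after 4 periods: 10225
Difference B − A = 10225 − 9854 = 371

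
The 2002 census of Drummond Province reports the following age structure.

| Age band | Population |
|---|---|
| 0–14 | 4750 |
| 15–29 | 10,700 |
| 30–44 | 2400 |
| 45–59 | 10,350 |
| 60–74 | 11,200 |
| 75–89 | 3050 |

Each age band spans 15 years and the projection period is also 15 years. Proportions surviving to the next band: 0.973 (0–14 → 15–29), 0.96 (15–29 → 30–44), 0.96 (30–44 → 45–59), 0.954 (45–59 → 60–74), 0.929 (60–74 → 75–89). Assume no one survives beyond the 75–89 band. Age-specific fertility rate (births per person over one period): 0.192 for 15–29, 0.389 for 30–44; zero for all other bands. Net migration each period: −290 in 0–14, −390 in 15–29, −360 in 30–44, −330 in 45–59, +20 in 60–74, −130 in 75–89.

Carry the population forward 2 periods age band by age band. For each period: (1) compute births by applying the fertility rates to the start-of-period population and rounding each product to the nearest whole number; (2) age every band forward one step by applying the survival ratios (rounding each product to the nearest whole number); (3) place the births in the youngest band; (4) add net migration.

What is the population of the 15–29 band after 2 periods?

2235

After projecting period 1:
Births: 10700 × 0.192 = 2054 ; 2400 × 0.389 = 934 → total 2988
15–29: 4750 × 0.973 = 4622
30–44: 10700 × 0.96 = 10272
45–59: 2400 × 0.96 = 2304
60–74: 10350 × 0.954 = 9874
75–89: 11200 × 0.929 = 10405
Net migration: 0–14 − 290 → 2698; 15–29 − 390 → 4232; 30–44 − 360 → 9912; 45–59 − 330 → 1974; 60–74 + 20 → 9894; 75–89 − 130 → 10275
Population now: 0–14=2698, 15–29=4232, 30–44=9912, 45–59=1974, 60–74=9894, 75–89=10275
After projecting period 2:
Births: 4232 × 0.192 = 813 ; 9912 × 0.389 = 3856 → total 4669
15–29: 2698 × 0.973 = 2625
30–44: 4232 × 0.96 = 4063
45–59: 9912 × 0.96 = 9516
60–74: 1974 × 0.954 = 1883
75–89: 9894 × 0.929 = 9192
Net migration: 0–14 − 290 → 4379; 15–29 − 390 → 2235; 30–44 − 360 → 3703; 45–59 − 330 → 9186; 60–74 + 20 → 1903; 75–89 − 130 → 9062
Population now: 0–14=4379, 15–29=2235, 30–44=3703, 45–59=9186, 60–74=1903, 75–89=9062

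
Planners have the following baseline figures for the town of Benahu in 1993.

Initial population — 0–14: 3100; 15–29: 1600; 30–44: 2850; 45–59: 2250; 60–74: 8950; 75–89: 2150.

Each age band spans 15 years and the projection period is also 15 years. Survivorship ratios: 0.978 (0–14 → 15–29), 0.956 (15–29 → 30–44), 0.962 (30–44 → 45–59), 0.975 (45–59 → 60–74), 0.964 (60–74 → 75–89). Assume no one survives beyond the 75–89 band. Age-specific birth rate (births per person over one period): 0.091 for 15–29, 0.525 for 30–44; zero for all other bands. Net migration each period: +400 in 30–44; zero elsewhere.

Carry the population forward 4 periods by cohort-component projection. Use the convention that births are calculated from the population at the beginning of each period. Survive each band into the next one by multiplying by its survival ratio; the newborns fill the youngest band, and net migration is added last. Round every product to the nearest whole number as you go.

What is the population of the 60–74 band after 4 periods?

3095

Call the bands 1 to 6, youngest first.
Period 1.
Births: 1600 * 0.091 = 146, 2850 * 0.525 = 1496 — total 1642
Band 2: 3100 * 0.978 = 3032
Band 3: 1600 * 0.956 = 1530
Band 4: 2850 * 0.962 = 2742
Band 5: 2250 * 0.975 = 2194
Band 6: 8950 * 0.964 = 8628
Net migration: Band 3 + 400 → 1930
End of period: [1642, 3032, 1930, 2742, 2194, 8628]
Period 2.
Births: 3032 * 0.091 = 276, 1930 * 0.525 = 1013 — total 1289
Band 2: 1642 * 0.978 = 1606
Band 3: 3032 * 0.956 = 2899
Band 4: 1930 * 0.962 = 1857
Band 5: 2742 * 0.975 = 2673
Band 6: 2194 * 0.964 = 2115
Net migration: Band 3 + 400 → 3299
End of period: [1289, 1606, 3299, 1857, 2673, 2115]
Period 3.
Births: 1606 * 0.091 = 146, 3299 * 0.525 = 1732 — total 1878
Band 2: 1289 * 0.978 = 1261
Band 3: 1606 * 0.956 = 1535
Band 4: 3299 * 0.962 = 3174
Band 5: 1857 * 0.975 = 1811
Band 6: 2673 * 0.964 = 2577
Net migration: Band 3 + 400 → 1935
End of period: [1878, 1261, 1935, 3174, 1811, 2577]
Period 4.
Births: 1261 * 0.091 = 115, 1935 * 0.525 = 1016 — total 1131
Band 2: 1878 * 0.978 = 1837
Band 3: 1261 * 0.956 = 1206
Band 4: 1935 * 0.962 = 1861
Band 5: 3174 * 0.975 = 3095
Band 6: 1811 * 0.964 = 1746
Net migration: Band 3 + 400 → 1606
End of period: [1131, 1837, 1606, 1861, 3095, 1746]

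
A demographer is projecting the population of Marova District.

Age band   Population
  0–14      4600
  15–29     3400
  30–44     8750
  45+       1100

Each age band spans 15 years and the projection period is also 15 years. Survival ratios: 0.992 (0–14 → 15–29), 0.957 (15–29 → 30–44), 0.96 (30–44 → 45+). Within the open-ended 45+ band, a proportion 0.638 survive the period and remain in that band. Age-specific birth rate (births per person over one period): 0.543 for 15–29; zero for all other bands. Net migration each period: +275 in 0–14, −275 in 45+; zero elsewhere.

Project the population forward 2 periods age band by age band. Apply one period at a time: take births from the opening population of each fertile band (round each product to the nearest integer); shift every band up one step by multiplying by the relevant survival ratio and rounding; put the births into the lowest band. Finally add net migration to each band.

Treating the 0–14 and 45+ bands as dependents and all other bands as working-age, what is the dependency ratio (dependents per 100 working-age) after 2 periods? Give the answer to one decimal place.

— Period 1 —
Births: 3400 * 0.543 = 1846
15–29: 4600 * 0.992 = 4563
30–44: 3400 * 0.957 = 3254
45+: 8750 * 0.96 + 1100 * 0.638 = 8400 + 702 = 9102
Net migration: 0–14 + 275 → 2121; 45+ − 275 → 8827
Population now: 0–14=2121, 15–29=4563, 30–44=3254, 45+=8827
— Period 2 —
Births: 4563 * 0.543 = 2478
15–29: 2121 * 0.992 = 2104
30–44: 4563 * 0.957 = 4367
45+: 3254 * 0.96 + 8827 * 0.638 = 3124 + 5632 = 8756
Net migration: 0–14 + 275 → 2753; 45+ − 275 → 8481
Population now: 0–14=2753, 15–29=2104, 30–44=4367, 45+=8481
Dependents (band 0–14 + band 45+) = 2753 + 8481 = 11234; working-age = 6471; ratio = 11234/6471 × 100 = 173.6

173.6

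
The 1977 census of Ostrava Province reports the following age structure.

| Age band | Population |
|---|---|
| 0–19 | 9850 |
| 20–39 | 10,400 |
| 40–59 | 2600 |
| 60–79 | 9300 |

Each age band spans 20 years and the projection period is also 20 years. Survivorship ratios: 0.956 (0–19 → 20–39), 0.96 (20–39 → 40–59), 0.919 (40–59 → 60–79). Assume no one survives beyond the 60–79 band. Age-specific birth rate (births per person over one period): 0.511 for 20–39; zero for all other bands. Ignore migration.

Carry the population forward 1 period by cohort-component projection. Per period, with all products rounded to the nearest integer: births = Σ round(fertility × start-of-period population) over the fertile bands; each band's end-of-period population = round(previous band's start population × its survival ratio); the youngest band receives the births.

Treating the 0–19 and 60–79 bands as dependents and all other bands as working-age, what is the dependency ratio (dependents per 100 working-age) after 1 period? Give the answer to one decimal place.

Call the bands 1 to 4, youngest first.
After projecting period 1:
Births: 10400 × 0.511 = 5314
Band 2: 9850 × 0.956 = 9417
Band 3: 10400 × 0.96 = 9984
Band 4: 2600 × 0.919 = 2389
Giving 5314 / 9417 / 9984 / 2389.
Dependents (band 0–19 + band 60–79) = 5314 + 2389 = 7703; working-age = 19401; ratio = 7703/19401 × 100 = 39.7

39.7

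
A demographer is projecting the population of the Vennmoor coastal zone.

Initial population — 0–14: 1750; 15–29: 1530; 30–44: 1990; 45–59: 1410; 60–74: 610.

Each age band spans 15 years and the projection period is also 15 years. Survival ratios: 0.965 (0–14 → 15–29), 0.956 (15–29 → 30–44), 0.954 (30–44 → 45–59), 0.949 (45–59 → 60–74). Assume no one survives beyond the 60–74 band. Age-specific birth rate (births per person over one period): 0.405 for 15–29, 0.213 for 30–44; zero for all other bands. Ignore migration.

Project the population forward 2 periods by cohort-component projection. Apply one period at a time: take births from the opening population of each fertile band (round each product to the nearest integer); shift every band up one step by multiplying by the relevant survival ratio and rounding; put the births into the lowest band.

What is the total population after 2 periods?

6815

(Bands numbered youngest = 1 to oldest = 5.)
— Period 1 —
Births: 1530 × 0.405 = 620, 1990 × 0.213 = 424 → 1044
Band 2: 1750 × 0.965 = 1689
Band 3: 1530 × 0.956 = 1463
Band 4: 1990 × 0.954 = 1898
Band 5: 1410 × 0.949 = 1338
Population now: 0–14=1044, 15–29=1689, 30–44=1463, 45–59=1898, 60–74=1338
— Period 2 —
Births: 1689 × 0.405 = 684, 1463 × 0.213 = 312 → 996
Band 2: 1044 × 0.965 = 1007
Band 3: 1689 × 0.956 = 1615
Band 4: 1463 × 0.954 = 1396
Band 5: 1898 × 0.949 = 1801
Population now: 0–14=996, 15–29=1007, 30–44=1615, 45–59=1396, 60–74=1801
Total after period 2: 996 + 1007 + 1615 + 1396 + 1801 = 6815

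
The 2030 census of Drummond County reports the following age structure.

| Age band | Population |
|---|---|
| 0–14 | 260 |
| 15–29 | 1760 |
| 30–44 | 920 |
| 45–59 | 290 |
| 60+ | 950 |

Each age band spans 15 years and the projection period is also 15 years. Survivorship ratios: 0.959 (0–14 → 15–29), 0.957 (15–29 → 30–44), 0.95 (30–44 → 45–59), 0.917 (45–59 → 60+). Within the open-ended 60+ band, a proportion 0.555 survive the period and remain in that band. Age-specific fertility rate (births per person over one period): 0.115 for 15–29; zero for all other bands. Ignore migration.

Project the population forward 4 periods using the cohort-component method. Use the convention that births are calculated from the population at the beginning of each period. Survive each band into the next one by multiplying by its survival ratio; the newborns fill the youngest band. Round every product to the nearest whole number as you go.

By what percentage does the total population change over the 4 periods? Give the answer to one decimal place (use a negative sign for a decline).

-61.0

[period 1]
Births: 1760 × 0.115 = 202
15–29: 260 × 0.959 = 249
30–44: 1760 × 0.957 = 1684
45–59: 920 × 0.95 = 874
60+: 290 × 0.917 + 950 × 0.555 = 266 + 527 = 793
Giving 202 / 249 / 1684 / 874 / 793.
[period 2]
Births: 249 × 0.115 = 29
15–29: 202 × 0.959 = 194
30–44: 249 × 0.957 = 238
45–59: 1684 × 0.95 = 1600
60+: 874 × 0.917 + 793 × 0.555 = 801 + 440 = 1241
Giving 29 / 194 / 238 / 1600 / 1241.
[period 3]
Births: 194 × 0.115 = 22
15–29: 29 × 0.959 = 28
30–44: 194 × 0.957 = 186
45–59: 238 × 0.95 = 226
60+: 1600 × 0.917 + 1241 × 0.555 = 1467 + 689 = 2156
Giving 22 / 28 / 186 / 226 / 2156.
[period 4]
Births: 28 × 0.115 = 3
15–29: 22 × 0.959 = 21
30–44: 28 × 0.957 = 27
45–59: 186 × 0.95 = 177
60+: 226 × 0.917 + 2156 × 0.555 = 207 + 1197 = 1404
Giving 3 / 21 / 27 / 177 / 1404.
Total: 4180 → 1632; change = -2548; percentage change = -61.0%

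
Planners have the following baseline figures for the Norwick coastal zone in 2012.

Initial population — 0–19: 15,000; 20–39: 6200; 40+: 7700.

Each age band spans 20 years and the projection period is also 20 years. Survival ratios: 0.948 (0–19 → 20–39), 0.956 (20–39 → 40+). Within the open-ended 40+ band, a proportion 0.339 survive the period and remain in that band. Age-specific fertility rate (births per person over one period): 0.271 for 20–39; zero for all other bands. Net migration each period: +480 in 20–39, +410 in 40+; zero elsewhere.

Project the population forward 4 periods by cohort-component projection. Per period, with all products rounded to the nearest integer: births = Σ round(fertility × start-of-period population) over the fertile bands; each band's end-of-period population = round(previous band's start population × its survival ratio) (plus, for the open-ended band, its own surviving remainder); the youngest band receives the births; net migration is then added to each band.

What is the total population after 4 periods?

Numbering the bands 1..3 from youngest to oldest:
After projecting period 1:
Births: 6200 × 0.271 = 1680
Band 2: 15000 × 0.948 = 14220
Band 3: 6200 × 0.956 + 7700 × 0.339 = 5927 + 2610 = 8537
Net migration: Band 2 + 480 → 14700; Band 3 + 410 → 8947
Population now: 0–19=1680, 20–39=14700, 40+=8947
After projecting period 2:
Births: 14700 × 0.271 = 3984
Band 2: 1680 × 0.948 = 1593
Band 3: 14700 × 0.956 + 8947 × 0.339 = 14053 + 3033 = 17086
Net migration: Band 2 + 480 → 2073; Band 3 + 410 → 17496
Population now: 0–19=3984, 20–39=2073, 40+=17496
After projecting period 3:
Births: 2073 × 0.271 = 562
Band 2: 3984 × 0.948 = 3777
Band 3: 2073 × 0.956 + 17496 × 0.339 = 1982 + 5931 = 7913
Net migration: Band 2 + 480 → 4257; Band 3 + 410 → 8323
Population now: 0–19=562, 20–39=4257, 40+=8323
After projecting period 4:
Births: 4257 × 0.271 = 1154
Band 2: 562 × 0.948 = 533
Band 3: 4257 × 0.956 + 8323 × 0.339 = 4070 + 2821 = 6891
Net migration: Band 2 + 480 → 1013; Band 3 + 410 → 7301
Population now: 0–19=1154, 20–39=1013, 40+=7301
Total after period 4: 1154 + 1013 + 7301 = 9468

9468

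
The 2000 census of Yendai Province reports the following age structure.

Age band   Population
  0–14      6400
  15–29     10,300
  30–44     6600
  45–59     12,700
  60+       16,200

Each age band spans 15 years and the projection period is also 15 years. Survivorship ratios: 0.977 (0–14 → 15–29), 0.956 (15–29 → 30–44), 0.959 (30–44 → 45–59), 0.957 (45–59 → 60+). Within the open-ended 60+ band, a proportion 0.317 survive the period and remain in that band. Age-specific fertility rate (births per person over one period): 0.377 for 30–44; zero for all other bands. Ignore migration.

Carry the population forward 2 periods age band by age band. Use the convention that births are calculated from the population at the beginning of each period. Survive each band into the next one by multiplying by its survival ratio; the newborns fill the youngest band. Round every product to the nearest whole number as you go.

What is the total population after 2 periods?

After projecting period 1:
Births: 6600 × 0.377 = 2488
15–29: 6400 × 0.977 = 6253
30–44: 10300 × 0.956 = 9847
45–59: 6600 × 0.959 = 6329
60+: 12700 × 0.957 + 16200 × 0.317 = 12154 + 5135 = 17289
Giving 2488 / 6253 / 9847 / 6329 / 17289.
After projecting period 2:
Births: 9847 × 0.377 = 3712
15–29: 2488 × 0.977 = 2431
30–44: 6253 × 0.956 = 5978
45–59: 9847 × 0.959 = 9443
60+: 6329 × 0.957 + 17289 × 0.317 = 6057 + 5481 = 11538
Giving 3712 / 2431 / 5978 / 9443 / 11538.
Total after period 2: 3712 + 2431 + 5978 + 9443 + 11538 = 33102

33102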